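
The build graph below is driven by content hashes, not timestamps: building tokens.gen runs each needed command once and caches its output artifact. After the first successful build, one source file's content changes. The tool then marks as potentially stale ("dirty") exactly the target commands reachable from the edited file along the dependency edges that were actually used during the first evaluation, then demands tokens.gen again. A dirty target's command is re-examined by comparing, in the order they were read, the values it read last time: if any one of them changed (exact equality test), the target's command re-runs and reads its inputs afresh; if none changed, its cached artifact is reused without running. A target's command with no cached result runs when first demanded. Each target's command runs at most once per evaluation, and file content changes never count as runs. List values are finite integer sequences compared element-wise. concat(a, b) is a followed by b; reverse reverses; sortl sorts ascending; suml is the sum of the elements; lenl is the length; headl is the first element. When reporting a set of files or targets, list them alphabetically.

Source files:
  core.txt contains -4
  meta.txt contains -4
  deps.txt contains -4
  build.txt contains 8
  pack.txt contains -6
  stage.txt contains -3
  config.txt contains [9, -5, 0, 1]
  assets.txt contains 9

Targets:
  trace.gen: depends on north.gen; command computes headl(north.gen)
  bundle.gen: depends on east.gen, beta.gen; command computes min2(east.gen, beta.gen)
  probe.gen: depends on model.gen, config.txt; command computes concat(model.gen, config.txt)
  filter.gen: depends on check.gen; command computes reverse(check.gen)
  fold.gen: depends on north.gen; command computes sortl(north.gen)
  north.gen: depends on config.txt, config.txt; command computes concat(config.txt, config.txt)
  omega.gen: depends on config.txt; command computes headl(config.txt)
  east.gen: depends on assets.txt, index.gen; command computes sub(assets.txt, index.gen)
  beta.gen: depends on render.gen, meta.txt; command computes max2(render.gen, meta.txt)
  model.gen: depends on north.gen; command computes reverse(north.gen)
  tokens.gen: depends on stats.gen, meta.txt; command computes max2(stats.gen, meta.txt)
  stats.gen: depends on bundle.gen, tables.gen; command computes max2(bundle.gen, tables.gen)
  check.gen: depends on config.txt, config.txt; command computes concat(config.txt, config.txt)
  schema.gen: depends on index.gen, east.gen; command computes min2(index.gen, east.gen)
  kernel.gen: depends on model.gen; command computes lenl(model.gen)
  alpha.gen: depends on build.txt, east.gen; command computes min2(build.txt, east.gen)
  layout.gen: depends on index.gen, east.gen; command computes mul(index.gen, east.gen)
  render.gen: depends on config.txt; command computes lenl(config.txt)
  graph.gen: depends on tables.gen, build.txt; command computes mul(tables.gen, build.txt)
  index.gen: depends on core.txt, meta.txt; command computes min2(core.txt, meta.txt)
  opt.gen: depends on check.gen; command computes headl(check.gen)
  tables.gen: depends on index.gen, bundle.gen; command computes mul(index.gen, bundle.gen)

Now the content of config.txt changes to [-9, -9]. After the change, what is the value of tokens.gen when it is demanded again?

Initial pass — values computed on the first demand:
  index.gen = min2(-4, -4) = -4
  east.gen = sub(9, -4) = 13
  render.gen = lenl([9, -5, 0, 1]) = 4
  beta.gen = max2(4, -4) = 4
  bundle.gen = min2(13, 4) = 4
  tables.gen = mul(-4, 4) = -16
  stats.gen = max2(4, -16) = 4
  tokens.gen = max2(4, -4) = 4

Second demand — change propagation:
  render.gen: re-runs because config.txt [9, -5, 0, 1]->[-9, -9]; new result 2.
  beta.gen: re-runs because render.gen 4->2; new result 2.
  bundle.gen: re-runs because beta.gen 4->2; new result 2.
  tables.gen: re-runs because bundle.gen 4->2; new result -8.
  stats.gen: re-runs because bundle.gen 4->2; tables.gen -16->-8; new result 2.
  tokens.gen: re-runs because stats.gen 4->2; new result 2.

tokens.gen now evaluates to 2.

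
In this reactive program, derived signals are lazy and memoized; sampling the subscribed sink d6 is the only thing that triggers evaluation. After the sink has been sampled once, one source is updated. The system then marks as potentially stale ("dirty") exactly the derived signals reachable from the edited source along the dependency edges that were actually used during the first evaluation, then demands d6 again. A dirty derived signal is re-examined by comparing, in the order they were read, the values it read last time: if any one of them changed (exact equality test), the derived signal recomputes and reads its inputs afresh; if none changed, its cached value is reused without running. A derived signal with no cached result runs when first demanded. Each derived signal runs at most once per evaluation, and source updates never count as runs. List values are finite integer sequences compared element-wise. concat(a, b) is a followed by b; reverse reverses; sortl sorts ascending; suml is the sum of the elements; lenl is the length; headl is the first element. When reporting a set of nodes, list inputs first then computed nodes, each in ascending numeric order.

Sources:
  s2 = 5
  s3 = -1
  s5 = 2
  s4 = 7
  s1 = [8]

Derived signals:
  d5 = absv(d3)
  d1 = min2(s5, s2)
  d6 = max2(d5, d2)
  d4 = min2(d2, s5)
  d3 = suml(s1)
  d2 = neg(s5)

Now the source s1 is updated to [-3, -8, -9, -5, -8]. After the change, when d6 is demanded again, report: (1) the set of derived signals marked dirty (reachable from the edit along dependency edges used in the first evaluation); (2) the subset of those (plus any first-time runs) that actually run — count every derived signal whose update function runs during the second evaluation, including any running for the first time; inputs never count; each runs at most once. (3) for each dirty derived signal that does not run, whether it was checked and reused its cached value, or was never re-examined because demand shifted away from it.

First demand of the output computes:
  d2 = neg(2) = -2
  d3 = suml([8]) = 8
  d5 = absv(8) = 8
  d6 = max2(8, -2) = 8

After the edit, cleaning proceeds:
  d3: a read changed (s1 [8]->[-3, -8, -9, -5, -8]) — executes, giving -33.
  d5: a read changed (d3 8->-33) — executes, giving 33.
  d6: a read changed (d5 8->33) — executes, giving 33.

The edit dirties: d3, d5, d6.
3 derived signals run: d3, d5, d6.
No dirty derived signal escaped a run.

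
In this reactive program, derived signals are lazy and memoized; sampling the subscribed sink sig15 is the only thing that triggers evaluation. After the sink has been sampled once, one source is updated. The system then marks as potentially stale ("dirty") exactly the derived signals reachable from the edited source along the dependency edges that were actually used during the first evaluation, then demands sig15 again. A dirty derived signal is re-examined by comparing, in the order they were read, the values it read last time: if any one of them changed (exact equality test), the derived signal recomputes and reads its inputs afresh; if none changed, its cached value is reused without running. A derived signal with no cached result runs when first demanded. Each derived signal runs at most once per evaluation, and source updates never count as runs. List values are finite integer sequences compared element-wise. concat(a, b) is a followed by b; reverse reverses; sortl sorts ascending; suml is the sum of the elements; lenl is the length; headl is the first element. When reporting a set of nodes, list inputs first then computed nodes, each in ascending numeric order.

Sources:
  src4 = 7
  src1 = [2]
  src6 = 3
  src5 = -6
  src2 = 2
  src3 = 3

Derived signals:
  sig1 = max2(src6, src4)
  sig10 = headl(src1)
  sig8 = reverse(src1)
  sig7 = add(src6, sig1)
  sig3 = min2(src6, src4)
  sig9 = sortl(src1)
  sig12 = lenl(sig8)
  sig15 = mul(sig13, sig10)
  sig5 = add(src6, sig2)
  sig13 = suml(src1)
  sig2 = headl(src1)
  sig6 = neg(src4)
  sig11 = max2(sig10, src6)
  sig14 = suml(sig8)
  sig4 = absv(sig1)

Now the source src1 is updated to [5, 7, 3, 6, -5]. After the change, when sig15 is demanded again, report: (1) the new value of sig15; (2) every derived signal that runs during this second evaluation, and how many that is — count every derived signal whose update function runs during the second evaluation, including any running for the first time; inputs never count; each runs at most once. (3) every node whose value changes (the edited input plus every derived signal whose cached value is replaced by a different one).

First demand of the output computes:
  sig10 = headl([2]) = 2
  sig13 = suml([2]) = 2
  sig15 = mul(2, 2) = 4

After the edit, cleaning proceeds:
  sig10: a read changed (src1 [2]->[5, 7, 3, 6, -5]) — executes, giving 5.
  sig13: a read changed (src1 [2]->[5, 7, 3, 6, -5]) — executes, giving 16.
  sig15: a read changed (sig13 2->16; sig10 2->5) — executes, giving 80.

Demanding sig15 again yields 80.
3 derived signals run: sig10, sig13, sig15.
The nodes whose values change: src1, sig10, sig13, sig15.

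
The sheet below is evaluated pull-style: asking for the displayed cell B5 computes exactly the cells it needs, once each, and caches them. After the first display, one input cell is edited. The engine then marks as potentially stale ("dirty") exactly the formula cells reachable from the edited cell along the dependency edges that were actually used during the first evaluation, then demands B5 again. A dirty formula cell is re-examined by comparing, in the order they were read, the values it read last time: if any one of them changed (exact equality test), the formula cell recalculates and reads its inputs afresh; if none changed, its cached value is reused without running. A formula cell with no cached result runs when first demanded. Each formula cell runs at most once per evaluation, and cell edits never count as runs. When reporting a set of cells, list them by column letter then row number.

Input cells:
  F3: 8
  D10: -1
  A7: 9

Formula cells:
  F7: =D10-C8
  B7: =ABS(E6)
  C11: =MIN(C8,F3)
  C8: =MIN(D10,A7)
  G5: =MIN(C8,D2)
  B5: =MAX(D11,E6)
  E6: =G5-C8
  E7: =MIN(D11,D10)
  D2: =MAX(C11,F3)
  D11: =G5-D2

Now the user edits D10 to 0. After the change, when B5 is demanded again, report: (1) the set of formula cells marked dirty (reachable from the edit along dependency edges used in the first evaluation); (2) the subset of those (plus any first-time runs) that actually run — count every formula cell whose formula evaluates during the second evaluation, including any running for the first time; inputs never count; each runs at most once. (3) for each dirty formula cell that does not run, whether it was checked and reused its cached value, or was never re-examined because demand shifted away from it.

First demand of the output computes:
  C8 = MIN(-1, 9) = -1
  C11 = MIN(-1, 8) = -1
  D2 = MAX(-1, 8) = 8
  G5 = MIN(-1, 8) = -1
  D11 = -1 - 8 = -9
  E6 = -1 - -1 = 0
  B5 = MAX(-9, 0) = 0

After the edit, cleaning proceeds:
  C8: a read changed (D10 -1->0) — executes, giving 0.
  C11: a read changed (C8 -1->0) — executes, giving 0.
  D2: a read changed (C11 -1->0) — executes, giving 8 — identical to its old value.
  G5: a read changed (C8 -1->0) — executes, giving 0.
  D11: a read changed (G5 -1->0) — executes, giving -8.
  E6: a read changed (G5 -1->0; C8 -1->0) — executes, giving 0 — identical to its old value.
  B5: a read changed (D11 -9->-8) — executes, giving 0 — identical to its old value.

The edit dirties: B5, C8, C11, D2, D11, E6, G5.
7 formula cells run: B5, C8, C11, D2, D11, E6, G5.
No dirty formula cell escaped a run.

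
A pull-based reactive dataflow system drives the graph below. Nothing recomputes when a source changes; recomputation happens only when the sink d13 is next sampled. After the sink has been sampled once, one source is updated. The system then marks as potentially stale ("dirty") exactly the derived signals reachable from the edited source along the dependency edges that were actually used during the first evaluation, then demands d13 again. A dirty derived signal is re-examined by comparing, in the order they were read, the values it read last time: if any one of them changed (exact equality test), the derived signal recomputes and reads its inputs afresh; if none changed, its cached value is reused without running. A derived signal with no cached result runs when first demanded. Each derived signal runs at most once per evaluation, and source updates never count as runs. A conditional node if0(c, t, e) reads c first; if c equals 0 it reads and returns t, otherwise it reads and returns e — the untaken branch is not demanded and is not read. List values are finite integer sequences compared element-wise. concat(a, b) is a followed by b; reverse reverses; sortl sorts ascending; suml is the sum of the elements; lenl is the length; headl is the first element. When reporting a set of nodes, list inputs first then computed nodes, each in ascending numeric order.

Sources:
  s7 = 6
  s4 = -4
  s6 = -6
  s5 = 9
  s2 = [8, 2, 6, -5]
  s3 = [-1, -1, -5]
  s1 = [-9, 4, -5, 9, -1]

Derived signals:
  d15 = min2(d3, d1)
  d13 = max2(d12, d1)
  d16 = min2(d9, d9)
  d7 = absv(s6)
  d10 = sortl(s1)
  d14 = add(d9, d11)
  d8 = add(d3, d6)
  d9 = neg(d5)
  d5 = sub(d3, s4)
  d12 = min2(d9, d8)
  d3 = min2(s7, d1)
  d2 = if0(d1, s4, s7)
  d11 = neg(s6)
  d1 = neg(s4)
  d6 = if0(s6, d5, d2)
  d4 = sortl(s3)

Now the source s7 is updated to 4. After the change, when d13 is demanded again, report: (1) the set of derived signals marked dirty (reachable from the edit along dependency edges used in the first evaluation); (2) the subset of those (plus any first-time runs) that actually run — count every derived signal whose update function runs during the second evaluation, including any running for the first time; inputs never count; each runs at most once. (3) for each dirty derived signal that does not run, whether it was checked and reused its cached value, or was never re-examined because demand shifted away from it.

Marked dirty: d2, d3, d5, d6, d8, d9, d12, d13.
Derived signals that run: d2, d3, d6, d8, d12 — 5 in total.
Checked but reused from cache: d5, d9, d13.
Key observation: the cutoff stops propagation at d5 — its inputs' values are unchanged, so it reuses its cache.

First evaluation (everything demanded from the output):
  d1 = neg(-4) = 4
  d2 = if0(d1=4 -> else branch s7) = 6
  d3 = min2(6, 4) = 4
  d5 = sub(4, -4) = 8
  d6 = if0(s6=-6 -> else branch d2) = 6
  d8 = add(4, 6) = 10
  d9 = neg(8) = -8
  d12 = min2(-8, 10) = -8
  d13 = max2(-8, 4) = 4

Propagation after the edit:
  d2: runs — s7 6->4; result 4.
  d3: runs — s7 6->4; result 4 (same value as before).
  d5: checked — values it read are unchanged (d3 unchanged, s4 unchanged); reused cached 8 without running.
  d6: runs — d2 6->4; result 4.
  d8: runs — d6 6->4; result 8.
  d9: checked — values it read are unchanged (d5 unchanged); reused cached -8 without running.
  d12: runs — d8 10->8; result -8 (same value as before).
  d13: checked — values it read are unchanged (d12 unchanged, d1 unchanged); reused cached 4 without running.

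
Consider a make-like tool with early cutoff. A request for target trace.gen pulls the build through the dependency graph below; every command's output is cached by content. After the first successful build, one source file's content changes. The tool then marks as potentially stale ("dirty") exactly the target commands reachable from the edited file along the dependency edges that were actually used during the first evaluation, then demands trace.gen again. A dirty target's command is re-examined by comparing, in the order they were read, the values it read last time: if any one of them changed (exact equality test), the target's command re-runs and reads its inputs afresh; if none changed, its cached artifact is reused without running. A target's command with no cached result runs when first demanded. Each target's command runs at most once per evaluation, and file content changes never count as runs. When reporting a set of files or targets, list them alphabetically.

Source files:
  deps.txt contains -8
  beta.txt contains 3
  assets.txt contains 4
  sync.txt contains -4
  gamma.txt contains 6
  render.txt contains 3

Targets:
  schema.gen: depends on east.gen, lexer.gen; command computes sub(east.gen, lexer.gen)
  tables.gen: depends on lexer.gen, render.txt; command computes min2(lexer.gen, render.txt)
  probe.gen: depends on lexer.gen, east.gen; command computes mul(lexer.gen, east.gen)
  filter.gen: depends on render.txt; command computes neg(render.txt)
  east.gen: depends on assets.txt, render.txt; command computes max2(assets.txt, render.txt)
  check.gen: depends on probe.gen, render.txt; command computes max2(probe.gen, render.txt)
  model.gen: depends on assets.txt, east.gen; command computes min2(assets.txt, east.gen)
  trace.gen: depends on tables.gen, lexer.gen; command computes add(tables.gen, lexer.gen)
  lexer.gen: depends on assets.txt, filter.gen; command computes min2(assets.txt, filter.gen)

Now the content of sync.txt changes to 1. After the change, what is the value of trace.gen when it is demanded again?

First demand of the output computes:
  filter.gen = neg(3) = -3
  lexer.gen = min2(4, -3) = -3
  tables.gen = min2(-3, 3) = -3
  trace.gen = add(-3, -3) = -6

After the edit, cleaning proceeds:
  no node depends on sync.txt at all; the second demand re-runs nothing.

Note the shortcut — nothing in the graph depends on sync.txt at all, so no recomputation happens.

Demanding trace.gen again yields -6.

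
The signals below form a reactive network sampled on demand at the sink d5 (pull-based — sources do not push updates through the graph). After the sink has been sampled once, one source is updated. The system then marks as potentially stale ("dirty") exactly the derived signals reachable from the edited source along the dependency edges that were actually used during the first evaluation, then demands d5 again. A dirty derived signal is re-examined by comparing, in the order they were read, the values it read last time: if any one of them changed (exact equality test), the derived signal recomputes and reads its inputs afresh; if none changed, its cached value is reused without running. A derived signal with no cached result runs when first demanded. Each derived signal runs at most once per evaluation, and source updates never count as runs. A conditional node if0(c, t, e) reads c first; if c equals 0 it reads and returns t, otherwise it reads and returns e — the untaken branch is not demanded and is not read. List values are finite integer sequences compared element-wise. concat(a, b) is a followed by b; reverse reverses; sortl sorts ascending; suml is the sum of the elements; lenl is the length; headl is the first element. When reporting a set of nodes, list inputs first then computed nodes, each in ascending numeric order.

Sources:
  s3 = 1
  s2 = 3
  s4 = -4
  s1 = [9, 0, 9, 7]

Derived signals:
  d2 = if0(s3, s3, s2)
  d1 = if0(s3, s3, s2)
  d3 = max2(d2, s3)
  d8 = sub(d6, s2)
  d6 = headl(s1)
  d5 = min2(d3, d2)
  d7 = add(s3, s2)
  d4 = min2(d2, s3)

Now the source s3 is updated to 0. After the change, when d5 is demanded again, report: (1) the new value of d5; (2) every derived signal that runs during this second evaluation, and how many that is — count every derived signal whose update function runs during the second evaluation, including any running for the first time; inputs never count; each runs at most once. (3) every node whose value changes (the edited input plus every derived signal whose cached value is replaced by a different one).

Initial pass — values computed on the first demand:
  d2 = if0(s3=1 -> else branch s2) = 3
  d3 = max2(3, 1) = 3
  d5 = min2(3, 3) = 3

Second demand — change propagation:
  d2: re-runs because s3 1->0; new result 0.
  d3: re-runs because d2 3->0; s3 1->0; new result 0.
  d5: re-runs because d3 3->0; d2 3->0; new result 0.

d5 now evaluates to 0.
Run set: d2, d3, d5 (3 run).
Changed values: s3, d2, d3, d5.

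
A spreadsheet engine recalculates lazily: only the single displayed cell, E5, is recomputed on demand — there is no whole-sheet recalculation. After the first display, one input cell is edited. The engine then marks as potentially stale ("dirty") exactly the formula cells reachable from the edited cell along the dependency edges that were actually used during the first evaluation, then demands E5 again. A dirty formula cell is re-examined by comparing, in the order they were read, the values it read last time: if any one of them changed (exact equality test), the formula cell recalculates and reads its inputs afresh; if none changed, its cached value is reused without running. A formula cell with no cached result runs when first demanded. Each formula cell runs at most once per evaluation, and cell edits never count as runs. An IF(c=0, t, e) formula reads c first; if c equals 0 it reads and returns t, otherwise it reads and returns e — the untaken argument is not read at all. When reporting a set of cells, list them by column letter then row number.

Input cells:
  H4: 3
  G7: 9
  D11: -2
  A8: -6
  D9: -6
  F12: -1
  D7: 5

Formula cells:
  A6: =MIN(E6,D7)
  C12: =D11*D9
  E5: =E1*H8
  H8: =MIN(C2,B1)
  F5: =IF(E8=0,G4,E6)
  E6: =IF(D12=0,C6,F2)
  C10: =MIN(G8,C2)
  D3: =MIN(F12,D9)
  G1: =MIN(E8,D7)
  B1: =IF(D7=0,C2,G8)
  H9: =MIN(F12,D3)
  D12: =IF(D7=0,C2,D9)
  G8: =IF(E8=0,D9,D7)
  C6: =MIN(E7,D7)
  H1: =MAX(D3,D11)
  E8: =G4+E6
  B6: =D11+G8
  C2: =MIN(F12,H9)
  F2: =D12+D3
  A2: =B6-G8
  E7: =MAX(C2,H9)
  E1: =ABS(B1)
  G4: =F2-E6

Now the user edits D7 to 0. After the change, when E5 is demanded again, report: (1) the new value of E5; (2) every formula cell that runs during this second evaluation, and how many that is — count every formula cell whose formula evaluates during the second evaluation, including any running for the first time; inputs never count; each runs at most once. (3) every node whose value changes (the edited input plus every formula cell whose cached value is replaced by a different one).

New value of E5: -36.
Formula cells that run: B1, E1, E5, H8 — 4 in total.
Values that change: B1, D7, E1, E5.
Key observation: a condition flipped, so demand moved to the other branch — D12, E6, E8, F2, G4, G8 are never re-examined.

First evaluation (everything demanded from the output):
  D3 = MIN(-1, -6) = -6
  H9 = MIN(-1, -6) = -6
  C2 = MIN(-1, -6) = -6
  D12 = IF(D7=0: D7=5 -> else branch D9) = -6
  F2 = -6 + -6 = -12
  E6 = IF(D12=0: D12=-6 -> else branch F2) = -12
  G4 = -12 - -12 = 0
  E8 = 0 + -12 = -12
  G8 = IF(E8=0: E8=-12 -> else branch D7) = 5
  B1 = IF(D7=0: D7=5 -> else branch G8) = 5
  E1 = ABS(5) = 5
  H8 = MIN(-6, 5) = -6
  E5 = 5 * -6 = -30

Propagation after the edit:
  D12: marked dirty but never re-examined — demand shifted away from it.
  F2: marked dirty but never re-examined — demand shifted away from it.
  E6: marked dirty but never re-examined — demand shifted away from it.
  G4: marked dirty but never re-examined — demand shifted away from it.
  E8: marked dirty but never re-examined — demand shifted away from it.
  G8: marked dirty but never re-examined — demand shifted away from it.
  B1: runs — D7 5->0; result -6.
  E1: runs — B1 5->-6; result 6.
  H8: runs — B1 5->-6; result -6 (same value as before).
  E5: runs — E1 5->6; result -36.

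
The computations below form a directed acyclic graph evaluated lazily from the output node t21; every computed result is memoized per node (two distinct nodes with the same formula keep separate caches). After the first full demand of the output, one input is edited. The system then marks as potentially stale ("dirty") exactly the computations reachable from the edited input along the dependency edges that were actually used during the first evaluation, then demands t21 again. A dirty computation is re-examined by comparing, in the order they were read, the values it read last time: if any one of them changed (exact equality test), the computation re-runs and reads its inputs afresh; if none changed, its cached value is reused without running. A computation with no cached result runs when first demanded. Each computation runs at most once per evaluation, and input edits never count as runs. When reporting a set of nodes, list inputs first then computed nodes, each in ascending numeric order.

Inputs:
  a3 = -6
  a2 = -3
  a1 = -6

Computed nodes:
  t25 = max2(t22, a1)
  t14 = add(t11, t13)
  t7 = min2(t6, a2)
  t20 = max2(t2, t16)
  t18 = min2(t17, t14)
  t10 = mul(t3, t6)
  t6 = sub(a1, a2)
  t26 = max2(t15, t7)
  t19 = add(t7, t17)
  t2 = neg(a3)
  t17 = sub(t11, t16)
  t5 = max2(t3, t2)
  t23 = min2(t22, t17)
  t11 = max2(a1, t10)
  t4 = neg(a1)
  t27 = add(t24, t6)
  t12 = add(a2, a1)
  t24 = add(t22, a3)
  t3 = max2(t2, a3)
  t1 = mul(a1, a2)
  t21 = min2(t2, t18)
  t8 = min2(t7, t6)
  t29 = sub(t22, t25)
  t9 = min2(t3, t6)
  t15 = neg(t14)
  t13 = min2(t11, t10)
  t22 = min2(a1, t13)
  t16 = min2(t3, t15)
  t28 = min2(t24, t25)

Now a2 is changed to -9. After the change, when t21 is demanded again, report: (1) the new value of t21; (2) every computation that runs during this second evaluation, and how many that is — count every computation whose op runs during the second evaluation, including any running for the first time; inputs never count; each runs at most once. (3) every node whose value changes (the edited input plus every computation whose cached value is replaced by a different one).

First demand of the output computes:
  t2 = neg(-6) = 6
  t3 = max2(6, -6) = 6
  t6 = sub(-6, -3) = -3
  t10 = mul(6, -3) = -18
  t11 = max2(-6, -18) = -6
  t13 = min2(-6, -18) = -18
  t14 = add(-6, -18) = -24
  t15 = neg(-24) = 24
  t16 = min2(6, 24) = 6
  t17 = sub(-6, 6) = -12
  t18 = min2(-12, -24) = -24
  t21 = min2(6, -24) = -24

After the edit, cleaning proceeds:
  t6: a read changed (a2 -3->-9) — executes, giving 3.
  t10: a read changed (t6 -3->3) — executes, giving 18.
  t11: a read changed (t10 -18->18) — executes, giving 18.
  t13: a read changed (t11 -6->18; t10 -18->18) — executes, giving 18.
  t14: a read changed (t11 -6->18; t13 -18->18) — executes, giving 36.
  t15: a read changed (t14 -24->36) — executes, giving -36.
  t16: a read changed (t15 24->-36) — executes, giving -36.
  t17: a read changed (t11 -6->18; t16 6->-36) — executes, giving 54.
  t18: a read changed (t17 -12->54; t14 -24->36) — executes, giving 36.
  t21: a read changed (t18 -24->36) — executes, giving 6.

Demanding t21 again yields 6.
10 computations run: t6, t10, t11, t13, t14, t15, t16, t17, t18, t21.
The nodes whose values change: a2, t6, t10, t11, t13, t14, t15, t16, t17, t18, t21.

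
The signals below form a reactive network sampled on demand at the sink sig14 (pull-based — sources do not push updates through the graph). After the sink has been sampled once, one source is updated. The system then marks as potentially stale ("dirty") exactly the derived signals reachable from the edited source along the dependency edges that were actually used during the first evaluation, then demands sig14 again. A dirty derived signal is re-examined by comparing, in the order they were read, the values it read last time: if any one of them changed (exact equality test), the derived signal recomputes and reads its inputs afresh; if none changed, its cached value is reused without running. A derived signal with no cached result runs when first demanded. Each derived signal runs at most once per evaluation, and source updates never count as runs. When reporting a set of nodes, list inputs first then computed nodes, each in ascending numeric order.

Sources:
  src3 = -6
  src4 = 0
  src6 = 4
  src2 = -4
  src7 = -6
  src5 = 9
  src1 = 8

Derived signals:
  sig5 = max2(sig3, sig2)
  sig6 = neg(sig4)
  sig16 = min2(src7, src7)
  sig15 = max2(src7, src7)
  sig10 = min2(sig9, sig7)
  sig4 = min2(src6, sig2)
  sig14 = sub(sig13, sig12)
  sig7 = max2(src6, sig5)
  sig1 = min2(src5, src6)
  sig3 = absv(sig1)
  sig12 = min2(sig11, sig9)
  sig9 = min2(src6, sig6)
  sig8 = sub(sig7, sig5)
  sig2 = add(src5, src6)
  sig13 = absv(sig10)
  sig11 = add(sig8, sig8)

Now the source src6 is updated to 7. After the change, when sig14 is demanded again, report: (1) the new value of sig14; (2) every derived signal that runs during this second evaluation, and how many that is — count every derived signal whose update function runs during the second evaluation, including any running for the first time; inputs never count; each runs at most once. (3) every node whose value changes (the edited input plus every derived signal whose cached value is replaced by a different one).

Initial pass — values computed on the first demand:
  sig1 = min2(9, 4) = 4
  sig2 = add(9, 4) = 13
  sig3 = absv(4) = 4
  sig4 = min2(4, 13) = 4
  sig5 = max2(4, 13) = 13
  sig6 = neg(4) = -4
  sig7 = max2(4, 13) = 13
  sig8 = sub(13, 13) = 0
  sig9 = min2(4, -4) = -4
  sig10 = min2(-4, 13) = -4
  sig11 = add(0, 0) = 0
  sig12 = min2(0, -4) = -4
  sig13 = absv(-4) = 4
  sig14 = sub(4, -4) = 8

Second demand — change propagation:
  sig1: re-runs because src6 4->7; new result 7.
  sig2: re-runs because src6 4->7; new result 16.
  sig3: re-runs because sig1 4->7; new result 7.
  sig4: re-runs because src6 4->7; sig2 13->16; new result 7.
  sig5: re-runs because sig3 4->7; sig2 13->16; new result 16.
  sig6: re-runs because sig4 4->7; new result -7.
  sig7: re-runs because src6 4->7; sig5 13->16; new result 16.
  sig8: re-runs because sig7 13->16; sig5 13->16; new result 0 (unchanged).
  sig9: re-runs because src6 4->7; sig6 -4->-7; new result -7.
  sig10: re-runs because sig9 -4->-7; sig7 13->16; new result -7.
  sig11: re-examined; everything it read last time is the same (sig8 unchanged, sig8 unchanged) — cache 0 kept, no run.
  sig12: re-runs because sig9 -4->-7; new result -7.
  sig13: re-runs because sig10 -4->-7; new result 7.
  sig14: re-runs because sig13 4->7; sig12 -4->-7; new result 14.

The important point: at sig11 every value read last time is unchanged, so the dirty flag clears without a run.

sig14 now evaluates to 14.
Run set: sig1, sig2, sig3, sig4, sig5, sig6, sig7, sig8, sig9, sig10, sig12, sig13, sig14 (13 run).
Changed values: src6, sig1, sig2, sig3, sig4, sig5, sig6, sig7, sig9, sig10, sig12, sig13, sig14.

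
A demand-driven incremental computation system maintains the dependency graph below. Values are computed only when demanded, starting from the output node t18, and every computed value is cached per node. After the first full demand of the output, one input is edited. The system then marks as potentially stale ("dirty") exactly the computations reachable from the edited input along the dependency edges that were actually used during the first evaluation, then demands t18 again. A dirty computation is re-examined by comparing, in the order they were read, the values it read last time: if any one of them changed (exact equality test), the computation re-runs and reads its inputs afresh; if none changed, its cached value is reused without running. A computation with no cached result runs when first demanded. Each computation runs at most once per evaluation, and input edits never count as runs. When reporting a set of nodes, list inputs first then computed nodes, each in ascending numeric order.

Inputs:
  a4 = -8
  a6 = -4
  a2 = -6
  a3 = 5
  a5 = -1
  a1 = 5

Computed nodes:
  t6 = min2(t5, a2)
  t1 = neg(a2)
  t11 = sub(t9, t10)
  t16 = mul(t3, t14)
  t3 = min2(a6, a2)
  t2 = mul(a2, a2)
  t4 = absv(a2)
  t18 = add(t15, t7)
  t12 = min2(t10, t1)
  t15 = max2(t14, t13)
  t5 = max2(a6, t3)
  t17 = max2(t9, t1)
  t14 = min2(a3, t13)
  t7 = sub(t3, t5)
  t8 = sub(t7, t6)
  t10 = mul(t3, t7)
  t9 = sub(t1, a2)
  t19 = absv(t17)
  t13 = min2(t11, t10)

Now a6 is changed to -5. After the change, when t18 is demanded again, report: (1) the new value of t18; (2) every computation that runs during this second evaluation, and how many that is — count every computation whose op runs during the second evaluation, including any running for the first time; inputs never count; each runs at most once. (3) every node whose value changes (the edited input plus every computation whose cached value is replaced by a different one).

First evaluation (everything demanded from the output):
  t1 = neg(-6) = 6
  t3 = min2(-4, -6) = -6
  t5 = max2(-4, -6) = -4
  t7 = sub(-6, -4) = -2
  t9 = sub(6, -6) = 12
  t10 = mul(-6, -2) = 12
  t11 = sub(12, 12) = 0
  t13 = min2(0, 12) = 0
  t14 = min2(5, 0) = 0
  t15 = max2(0, 0) = 0
  t18 = add(0, -2) = -2

Propagation after the edit:
  t3: runs — a6 -4->-5; result -6 (same value as before).
  t5: runs — a6 -4->-5; result -5.
  t7: runs — t5 -4->-5; result -1.
  t10: runs — t7 -2->-1; result 6.
  t11: runs — t10 12->6; result 6.
  t13: runs — t11 0->6; t10 12->6; result 6.
  t14: runs — t13 0->6; result 5.
  t15: runs — t14 0->5; t13 0->6; result 6.
  t18: runs — t15 0->6; t7 -2->-1; result 5.

New value of t18: 5.
Computations that run: t3, t5, t7, t10, t11, t13, t14, t15, t18 — 9 in total.
Values that change: a6, t5, t7, t10, t11, t13, t14, t15, t18.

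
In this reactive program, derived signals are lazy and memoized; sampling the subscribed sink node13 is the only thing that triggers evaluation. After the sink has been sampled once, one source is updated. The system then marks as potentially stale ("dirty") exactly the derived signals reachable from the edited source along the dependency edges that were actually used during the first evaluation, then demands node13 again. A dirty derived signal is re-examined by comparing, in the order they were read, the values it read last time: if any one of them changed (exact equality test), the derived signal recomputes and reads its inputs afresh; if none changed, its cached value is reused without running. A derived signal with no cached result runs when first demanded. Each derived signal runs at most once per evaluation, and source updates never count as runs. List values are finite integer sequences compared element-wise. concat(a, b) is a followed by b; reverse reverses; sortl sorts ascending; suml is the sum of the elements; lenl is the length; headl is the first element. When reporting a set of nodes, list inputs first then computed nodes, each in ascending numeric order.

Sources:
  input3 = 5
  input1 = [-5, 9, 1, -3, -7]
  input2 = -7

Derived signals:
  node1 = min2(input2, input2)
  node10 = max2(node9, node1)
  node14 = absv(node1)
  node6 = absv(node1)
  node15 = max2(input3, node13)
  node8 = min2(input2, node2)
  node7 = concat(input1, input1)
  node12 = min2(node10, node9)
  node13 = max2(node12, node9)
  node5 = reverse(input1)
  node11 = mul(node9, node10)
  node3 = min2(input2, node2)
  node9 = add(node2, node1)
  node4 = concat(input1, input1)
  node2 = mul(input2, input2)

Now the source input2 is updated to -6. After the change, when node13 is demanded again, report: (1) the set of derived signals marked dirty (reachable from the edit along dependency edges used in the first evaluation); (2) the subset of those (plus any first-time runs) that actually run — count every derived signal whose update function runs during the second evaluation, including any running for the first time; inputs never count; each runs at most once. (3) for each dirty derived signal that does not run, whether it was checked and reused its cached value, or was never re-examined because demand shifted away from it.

First demand of the output computes:
  node1 = min2(-7, -7) = -7
  node2 = mul(-7, -7) = 49
  node9 = add(49, -7) = 42
  node10 = max2(42, -7) = 42
  node12 = min2(42, 42) = 42
  node13 = max2(42, 42) = 42

After the edit, cleaning proceeds:
  node1: a read changed (input2 -7->-6; input2 -7->-6) — executes, giving -6.
  node2: a read changed (input2 -7->-6; input2 -7->-6) — executes, giving 36.
  node9: a read changed (node2 49->36; node1 -7->-6) — executes, giving 30.
  node10: a read changed (node9 42->30; node1 -7->-6) — executes, giving 30.
  node12: a read changed (node10 42->30; node9 42->30) — executes, giving 30.
  node13: a read changed (node12 42->30; node9 42->30) — executes, giving 30.

The edit dirties: node1, node2, node9, node10, node12, node13.
6 derived signals run: node1, node2, node9, node10, node12, node13.
No dirty derived signal escaped a run.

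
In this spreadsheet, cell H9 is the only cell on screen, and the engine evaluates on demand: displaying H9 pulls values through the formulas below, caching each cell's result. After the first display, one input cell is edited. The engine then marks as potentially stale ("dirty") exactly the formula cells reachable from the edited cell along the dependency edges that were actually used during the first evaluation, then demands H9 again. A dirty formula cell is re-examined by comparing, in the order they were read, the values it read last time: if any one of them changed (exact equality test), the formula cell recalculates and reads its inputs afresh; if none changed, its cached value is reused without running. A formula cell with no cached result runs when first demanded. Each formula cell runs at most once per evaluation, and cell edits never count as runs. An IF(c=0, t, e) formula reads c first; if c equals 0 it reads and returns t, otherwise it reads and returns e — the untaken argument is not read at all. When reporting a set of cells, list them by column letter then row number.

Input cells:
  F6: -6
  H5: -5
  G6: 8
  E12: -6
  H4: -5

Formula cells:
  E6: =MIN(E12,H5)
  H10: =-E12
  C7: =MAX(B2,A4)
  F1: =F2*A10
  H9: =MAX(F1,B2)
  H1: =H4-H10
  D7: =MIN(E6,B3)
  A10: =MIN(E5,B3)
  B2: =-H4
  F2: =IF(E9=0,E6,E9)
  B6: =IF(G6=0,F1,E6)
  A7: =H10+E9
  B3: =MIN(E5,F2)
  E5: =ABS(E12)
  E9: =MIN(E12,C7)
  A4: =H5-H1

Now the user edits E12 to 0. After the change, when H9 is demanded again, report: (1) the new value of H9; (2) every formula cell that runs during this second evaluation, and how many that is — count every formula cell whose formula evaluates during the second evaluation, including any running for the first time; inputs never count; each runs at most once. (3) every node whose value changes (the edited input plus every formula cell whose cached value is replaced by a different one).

Initial pass — values computed on the first demand:
  B2 = -(-5) = 5
  E5 = ABS(-6) = 6
  H10 = -(-6) = 6
  H1 = -5 - 6 = -11
  A4 = -5 - -11 = 6
  C7 = MAX(5, 6) = 6
  E9 = MIN(-6, 6) = -6
  F2 = IF(E9=0: E9=-6 -> else branch E9) = -6
  B3 = MIN(6, -6) = -6
  A10 = MIN(6, -6) = -6
  F1 = -6 * -6 = 36
  H9 = MAX(36, 5) = 36

Second demand — change propagation:
  E5: re-runs because E12 -6->0; new result 0.
  E6: newly demanded (no cache) — executes and yields -5.
  H10: re-runs because E12 -6->0; new result 0.
  H1: re-runs because H10 6->0; new result -5.
  A4: re-runs because H1 -11->-5; new result 0.
  C7: re-runs because A4 6->0; new result 5.
  E9: re-runs because E12 -6->0; C7 6->5; new result 0.
  F2: re-runs because E9 -6->0; E9 -6->0; new result -5.
  B3: re-runs because E5 6->0; F2 -6->-5; new result -5.
  A10: re-runs because E5 6->0; B3 -6->-5; new result -5.
  F1: re-runs because F2 -6->-5; A10 -6->-5; new result 25.
  H9: re-runs because F1 36->25; new result 25.

The important point: the flipped condition pulls in fresh nodes; E6 runs for the first time.

H9 now evaluates to 25.
Run set: A4, A10, B3, C7, E5, E6, E9, F1, F2, H1, H9, H10 (12 run).
Changed values: A4, A10, B3, C7, E5, E9, E12, F1, F2, H1, H9, H10.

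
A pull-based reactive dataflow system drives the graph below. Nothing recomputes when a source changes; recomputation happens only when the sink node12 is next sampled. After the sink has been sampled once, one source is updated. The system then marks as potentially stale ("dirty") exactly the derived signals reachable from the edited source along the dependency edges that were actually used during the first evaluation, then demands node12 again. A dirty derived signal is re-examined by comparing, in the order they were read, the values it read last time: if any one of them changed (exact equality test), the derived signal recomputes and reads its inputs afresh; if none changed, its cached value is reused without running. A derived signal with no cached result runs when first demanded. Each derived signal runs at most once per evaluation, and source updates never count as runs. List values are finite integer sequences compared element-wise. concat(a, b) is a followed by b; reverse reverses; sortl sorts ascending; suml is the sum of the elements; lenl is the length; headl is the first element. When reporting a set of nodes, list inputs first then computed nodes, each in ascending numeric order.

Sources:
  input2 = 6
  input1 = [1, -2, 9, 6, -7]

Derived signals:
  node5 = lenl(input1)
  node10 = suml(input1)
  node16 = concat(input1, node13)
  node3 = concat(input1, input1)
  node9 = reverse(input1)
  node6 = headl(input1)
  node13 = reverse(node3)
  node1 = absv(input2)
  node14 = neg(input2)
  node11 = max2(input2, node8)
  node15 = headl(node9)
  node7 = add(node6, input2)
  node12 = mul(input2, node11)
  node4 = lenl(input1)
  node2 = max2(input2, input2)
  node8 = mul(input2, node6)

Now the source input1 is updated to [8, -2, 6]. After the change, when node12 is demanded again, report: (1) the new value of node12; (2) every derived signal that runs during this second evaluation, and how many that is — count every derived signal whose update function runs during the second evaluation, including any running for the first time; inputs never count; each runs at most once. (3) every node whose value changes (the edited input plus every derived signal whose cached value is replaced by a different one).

First evaluation (everything demanded from the output):
  node6 = headl([1, -2, 9, 6, -7]) = 1
  node8 = mul(6, 1) = 6
  node11 = max2(6, 6) = 6
  node12 = mul(6, 6) = 36

Propagation after the edit:
  node6: runs — input1 [1, -2, 9, 6, -7]->[8, -2, 6]; result 8.
  node8: runs — node6 1->8; result 48.
  node11: runs — node8 6->48; result 48.
  node12: runs — node11 6->48; result 288.

New value of node12: 288.
Derived signals that run: node6, node8, node11, node12 — 4 in total.
Values that change: input1, node6, node8, node11, node12.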